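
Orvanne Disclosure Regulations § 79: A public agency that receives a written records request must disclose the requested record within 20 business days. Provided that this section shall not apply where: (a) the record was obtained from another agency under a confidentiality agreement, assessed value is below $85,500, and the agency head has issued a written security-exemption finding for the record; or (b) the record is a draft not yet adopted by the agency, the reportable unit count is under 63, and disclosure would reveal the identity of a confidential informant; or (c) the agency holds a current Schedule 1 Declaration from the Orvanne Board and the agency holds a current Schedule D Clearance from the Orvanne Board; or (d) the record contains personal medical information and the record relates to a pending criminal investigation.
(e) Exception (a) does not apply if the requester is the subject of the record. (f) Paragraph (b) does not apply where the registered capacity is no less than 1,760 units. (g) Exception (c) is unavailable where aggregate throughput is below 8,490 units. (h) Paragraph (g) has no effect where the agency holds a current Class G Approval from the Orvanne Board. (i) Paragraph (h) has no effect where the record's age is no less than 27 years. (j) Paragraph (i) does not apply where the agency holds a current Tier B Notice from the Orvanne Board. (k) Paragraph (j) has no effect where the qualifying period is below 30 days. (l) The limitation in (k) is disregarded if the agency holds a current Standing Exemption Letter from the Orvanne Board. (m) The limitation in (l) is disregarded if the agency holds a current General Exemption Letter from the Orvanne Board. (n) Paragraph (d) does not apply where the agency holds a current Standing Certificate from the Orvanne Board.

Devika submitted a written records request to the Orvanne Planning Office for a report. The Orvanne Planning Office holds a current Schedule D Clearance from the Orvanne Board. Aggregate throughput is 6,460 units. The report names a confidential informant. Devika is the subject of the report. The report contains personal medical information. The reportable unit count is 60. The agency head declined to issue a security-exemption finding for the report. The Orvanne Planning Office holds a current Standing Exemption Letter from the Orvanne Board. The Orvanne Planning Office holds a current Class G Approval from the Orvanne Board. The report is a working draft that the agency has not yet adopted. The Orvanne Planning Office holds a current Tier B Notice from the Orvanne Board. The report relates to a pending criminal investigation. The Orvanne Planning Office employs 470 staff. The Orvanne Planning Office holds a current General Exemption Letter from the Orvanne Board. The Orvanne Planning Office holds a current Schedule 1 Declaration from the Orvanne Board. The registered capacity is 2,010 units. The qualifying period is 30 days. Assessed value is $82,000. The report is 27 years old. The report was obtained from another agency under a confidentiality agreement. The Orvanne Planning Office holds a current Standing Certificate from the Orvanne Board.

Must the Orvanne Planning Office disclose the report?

Exception (a) does not apply: the agency head declined to issue a security-exemption finding.
Exception (b) is satisfied on its face — the report is an unadopted draft; the reportable unit count is 60, under the 63 limit; the report names a confidential informant. However, paragraph (f) must be considered: (f) is triggered — the registered capacity is 2,010 units, meeting the 1,760 units threshold. (b) is therefore removed.
Exception (c) is satisfied on its face — a current Schedule 1 Declaration is held; a current Schedule D Clearance is held. Applying paragraphs (g)–(m): (g) is engaged (aggregate throughput is 6,460 units, below the 8,490 units limit), but yields to (h): (h) operates against (g): a current Class G Approval is held. (i) is engaged (the record's age is 27 years, meeting the 27 years threshold), but is set aside by (j): (j) is engaged — a current Tier B Notice is held. (k) is not triggered (the qualifying period is 30 days, not below 30 days), so (j) stands. So (c) applies.
Exception (d)'s conditions are all satisfied: the report contains personal medical information; the report relates to a pending investigation. Turning to paragraph (n): (n) is triggered — a current Standing Certificate is held. Exception (d) does not apply.

No — exception (c) applies; the Orvanne Planning Office is not required to disclose the report.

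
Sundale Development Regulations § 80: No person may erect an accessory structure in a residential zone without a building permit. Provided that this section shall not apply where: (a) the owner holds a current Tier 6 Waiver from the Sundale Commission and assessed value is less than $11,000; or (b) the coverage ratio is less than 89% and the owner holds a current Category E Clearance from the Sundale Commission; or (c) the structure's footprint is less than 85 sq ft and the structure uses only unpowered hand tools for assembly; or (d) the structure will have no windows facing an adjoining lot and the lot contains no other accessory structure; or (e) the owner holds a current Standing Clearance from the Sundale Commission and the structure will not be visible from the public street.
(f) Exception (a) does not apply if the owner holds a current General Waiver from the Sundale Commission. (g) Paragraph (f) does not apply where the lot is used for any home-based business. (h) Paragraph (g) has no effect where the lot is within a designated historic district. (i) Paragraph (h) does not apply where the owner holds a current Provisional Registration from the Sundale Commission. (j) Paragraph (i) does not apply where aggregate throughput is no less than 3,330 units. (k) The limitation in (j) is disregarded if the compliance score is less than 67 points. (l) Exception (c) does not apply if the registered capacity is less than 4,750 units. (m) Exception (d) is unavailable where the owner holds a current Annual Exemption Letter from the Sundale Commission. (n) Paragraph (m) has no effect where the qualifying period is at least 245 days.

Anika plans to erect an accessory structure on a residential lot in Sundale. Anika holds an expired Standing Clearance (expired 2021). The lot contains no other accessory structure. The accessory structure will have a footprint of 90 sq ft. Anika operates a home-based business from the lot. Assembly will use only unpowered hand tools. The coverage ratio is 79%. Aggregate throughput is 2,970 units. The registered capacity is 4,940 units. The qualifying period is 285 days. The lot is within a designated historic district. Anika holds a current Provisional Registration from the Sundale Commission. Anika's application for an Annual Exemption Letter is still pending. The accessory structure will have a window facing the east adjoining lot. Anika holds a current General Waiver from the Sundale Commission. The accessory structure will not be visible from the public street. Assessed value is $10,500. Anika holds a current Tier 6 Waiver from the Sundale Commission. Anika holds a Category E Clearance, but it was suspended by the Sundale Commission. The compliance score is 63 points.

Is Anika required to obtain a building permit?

Exception (a): a current Tier 6 Waiver is held; assessed value is $10,500, less than the $11,000 limit — every condition holds. Under paragraphs (f)–(k): (f) operates (a current General Waiver is held), but is set aside by (g): (g) operates against (f): a home-based business operates on the lot. (h) would limit (g) — the lot is in a historic district — but (i) sets (h) aside: (i) operates against (h): a current Provisional Registration is held. (j) is not engaged (aggregate throughput is 2,970 units, short of 3,330 units), so (i) stands. (a) remains available.
Exception (b) requires that the owner holds a current Category E Clearance from the Sundale Commission; but the Category E Clearance is not current, so (b) is unavailable.
Exception (c) does not apply: the structure's footprint is 90 sq ft, not less than 85 sq ft.
Exception (d) requires that the structure will have no windows facing an adjoining lot; but a window faces an adjoining lot, so (d) is unavailable.
Exception (e) fails — no current Standing Clearance is held.

No — exception (a) applies; Anika does not need a building permit.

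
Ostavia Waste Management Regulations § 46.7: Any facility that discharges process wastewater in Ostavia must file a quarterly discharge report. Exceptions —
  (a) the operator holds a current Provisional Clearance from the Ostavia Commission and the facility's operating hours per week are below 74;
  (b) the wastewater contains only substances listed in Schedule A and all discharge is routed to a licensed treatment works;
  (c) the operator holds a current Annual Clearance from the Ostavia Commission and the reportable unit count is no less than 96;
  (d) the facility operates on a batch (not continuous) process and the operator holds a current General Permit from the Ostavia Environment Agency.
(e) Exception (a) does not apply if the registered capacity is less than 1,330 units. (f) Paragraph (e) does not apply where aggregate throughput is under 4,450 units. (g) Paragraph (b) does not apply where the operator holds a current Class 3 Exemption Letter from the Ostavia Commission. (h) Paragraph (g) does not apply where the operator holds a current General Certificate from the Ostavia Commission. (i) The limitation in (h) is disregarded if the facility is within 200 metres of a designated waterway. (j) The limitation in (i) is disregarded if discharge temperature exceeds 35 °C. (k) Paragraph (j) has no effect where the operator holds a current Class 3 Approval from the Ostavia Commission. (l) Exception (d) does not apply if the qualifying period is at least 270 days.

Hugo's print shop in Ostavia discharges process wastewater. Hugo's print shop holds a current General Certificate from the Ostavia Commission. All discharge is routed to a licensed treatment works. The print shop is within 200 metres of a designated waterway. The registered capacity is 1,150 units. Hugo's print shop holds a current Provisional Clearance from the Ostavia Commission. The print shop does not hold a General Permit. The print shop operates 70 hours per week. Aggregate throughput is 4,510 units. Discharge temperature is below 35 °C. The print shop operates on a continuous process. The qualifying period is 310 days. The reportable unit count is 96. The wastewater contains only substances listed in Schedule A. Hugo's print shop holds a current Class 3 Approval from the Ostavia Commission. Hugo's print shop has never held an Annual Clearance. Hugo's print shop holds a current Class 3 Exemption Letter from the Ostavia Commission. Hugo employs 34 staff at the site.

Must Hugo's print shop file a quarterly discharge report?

Yes — Hugo's print shop must file a quarterly discharge report.

Exception (a) is satisfied on its face — a current Provisional Clearance is held; the facility's operating hours per week are 70, below the 74 limit. However, paragraphs (e)–(f) must be considered: (e) applies — the registered capacity is 1,150 units, less than the 1,330 units limit. (f), which would lift (e), is not engaged — aggregate throughput is 4,510 units, not under 4,450 units. So (a) is unavailable.
Exception (b): the wastewater is Schedule-A-only; discharge is routed to a licensed treatment works — every condition holds. However, paragraphs (g)–(k) must be considered: (g) operates against (b): a current Class 3 Exemption Letter is held. (h) is triggered (a current General Certificate is held), but is overridden by (i): (i) operates against (h): the print shop is within 200 m of a designated waterway. (j) is not triggered (discharge temperature is below 35 °C), so (i) stands. So (b) is unavailable.
Exception (c) does not apply: there is no Annual Clearance in force.
Exception (d) requires that the facility operates on a batch (not continuous) process; but the facility operates on a continuous process, so (d) is unavailable.
Every exception is unavailable, so the rule governs.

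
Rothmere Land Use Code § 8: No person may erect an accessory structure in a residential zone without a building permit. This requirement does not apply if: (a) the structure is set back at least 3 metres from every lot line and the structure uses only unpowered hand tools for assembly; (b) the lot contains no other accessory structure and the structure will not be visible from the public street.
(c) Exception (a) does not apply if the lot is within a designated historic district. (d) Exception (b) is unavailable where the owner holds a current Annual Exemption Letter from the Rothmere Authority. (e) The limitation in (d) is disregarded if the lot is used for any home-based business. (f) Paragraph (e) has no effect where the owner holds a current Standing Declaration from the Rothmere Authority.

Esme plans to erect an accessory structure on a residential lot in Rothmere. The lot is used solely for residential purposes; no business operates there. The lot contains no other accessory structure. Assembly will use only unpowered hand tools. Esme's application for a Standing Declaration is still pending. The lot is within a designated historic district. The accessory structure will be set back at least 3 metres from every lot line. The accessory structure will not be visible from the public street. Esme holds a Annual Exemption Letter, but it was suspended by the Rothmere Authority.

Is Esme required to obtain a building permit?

Exception (a): the setback is at least 3 m on every side; assembly uses only hand tools — every condition holds. Turning to paragraph (c): (c) is triggered — the lot is in a historic district. Exception (a) does not apply.
Exception (b)'s conditions are all satisfied: the lot has no other accessory structure; the structure will not be visible from the street. Applying paragraphs (d)–(f): (d) is not engaged — no current Annual Exemption Letter is held. So (b) applies.

No — exception (b) applies; Esme does not need a building permit.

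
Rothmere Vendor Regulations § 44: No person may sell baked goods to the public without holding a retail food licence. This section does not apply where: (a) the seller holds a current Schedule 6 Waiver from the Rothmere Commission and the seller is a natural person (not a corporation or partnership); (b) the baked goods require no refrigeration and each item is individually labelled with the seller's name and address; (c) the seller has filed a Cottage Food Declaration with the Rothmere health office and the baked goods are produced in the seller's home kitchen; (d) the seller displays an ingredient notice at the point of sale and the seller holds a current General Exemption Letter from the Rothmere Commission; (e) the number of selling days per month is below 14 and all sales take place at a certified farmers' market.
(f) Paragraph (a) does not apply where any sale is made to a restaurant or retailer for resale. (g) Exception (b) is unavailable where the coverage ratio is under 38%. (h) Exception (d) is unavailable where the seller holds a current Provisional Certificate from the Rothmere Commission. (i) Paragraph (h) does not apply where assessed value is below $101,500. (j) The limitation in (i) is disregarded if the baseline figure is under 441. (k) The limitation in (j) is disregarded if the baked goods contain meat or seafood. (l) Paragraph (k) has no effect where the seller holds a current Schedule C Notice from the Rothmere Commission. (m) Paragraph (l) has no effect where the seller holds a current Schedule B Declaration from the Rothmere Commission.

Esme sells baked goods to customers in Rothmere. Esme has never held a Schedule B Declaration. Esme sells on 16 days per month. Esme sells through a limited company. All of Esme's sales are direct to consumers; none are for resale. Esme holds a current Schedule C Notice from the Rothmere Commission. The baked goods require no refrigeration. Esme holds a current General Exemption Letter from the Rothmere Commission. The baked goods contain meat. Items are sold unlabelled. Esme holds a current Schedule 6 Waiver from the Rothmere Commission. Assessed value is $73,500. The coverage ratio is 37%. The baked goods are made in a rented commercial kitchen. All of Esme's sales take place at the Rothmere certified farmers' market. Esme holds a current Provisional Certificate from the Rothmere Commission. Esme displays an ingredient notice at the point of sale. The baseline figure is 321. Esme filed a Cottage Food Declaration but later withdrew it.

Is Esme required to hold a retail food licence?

Exception (a) does not apply: the seller operates through a limited company.
Exception (b) fails — items are sold unlabelled.
Exception (c) requires that the seller has filed a Cottage Food Declaration with the Rothmere health office; but the Cottage Food Declaration was withdrawn, so (c) is unavailable.
Exception (d): an ingredient notice is displayed; a current General Exemption Letter is held — every condition holds. However, paragraphs (h)–(m) must be considered: (h) operates against (d): a current Provisional Certificate is held. (i) would limit (h) — assessed value is $73,500, below the $101,500 limit — but (j) sets (i) aside: (j) applies — the baseline figure is 321, under the 441 limit. (k) would limit (j) — the baked goods contain meat — but (l) sets (k) aside: (l) operates against (k): a current Schedule C Notice is held. (m), which would lift (l), does not operate here — there is no Schedule B Declaration in force. Exception (d) does not apply.
Exception (e) does not apply: the number of selling days per month is 16, not below 14.
No exception is made out. Esme falls within the general rule.

Yes — Esme must hold a retail food licence.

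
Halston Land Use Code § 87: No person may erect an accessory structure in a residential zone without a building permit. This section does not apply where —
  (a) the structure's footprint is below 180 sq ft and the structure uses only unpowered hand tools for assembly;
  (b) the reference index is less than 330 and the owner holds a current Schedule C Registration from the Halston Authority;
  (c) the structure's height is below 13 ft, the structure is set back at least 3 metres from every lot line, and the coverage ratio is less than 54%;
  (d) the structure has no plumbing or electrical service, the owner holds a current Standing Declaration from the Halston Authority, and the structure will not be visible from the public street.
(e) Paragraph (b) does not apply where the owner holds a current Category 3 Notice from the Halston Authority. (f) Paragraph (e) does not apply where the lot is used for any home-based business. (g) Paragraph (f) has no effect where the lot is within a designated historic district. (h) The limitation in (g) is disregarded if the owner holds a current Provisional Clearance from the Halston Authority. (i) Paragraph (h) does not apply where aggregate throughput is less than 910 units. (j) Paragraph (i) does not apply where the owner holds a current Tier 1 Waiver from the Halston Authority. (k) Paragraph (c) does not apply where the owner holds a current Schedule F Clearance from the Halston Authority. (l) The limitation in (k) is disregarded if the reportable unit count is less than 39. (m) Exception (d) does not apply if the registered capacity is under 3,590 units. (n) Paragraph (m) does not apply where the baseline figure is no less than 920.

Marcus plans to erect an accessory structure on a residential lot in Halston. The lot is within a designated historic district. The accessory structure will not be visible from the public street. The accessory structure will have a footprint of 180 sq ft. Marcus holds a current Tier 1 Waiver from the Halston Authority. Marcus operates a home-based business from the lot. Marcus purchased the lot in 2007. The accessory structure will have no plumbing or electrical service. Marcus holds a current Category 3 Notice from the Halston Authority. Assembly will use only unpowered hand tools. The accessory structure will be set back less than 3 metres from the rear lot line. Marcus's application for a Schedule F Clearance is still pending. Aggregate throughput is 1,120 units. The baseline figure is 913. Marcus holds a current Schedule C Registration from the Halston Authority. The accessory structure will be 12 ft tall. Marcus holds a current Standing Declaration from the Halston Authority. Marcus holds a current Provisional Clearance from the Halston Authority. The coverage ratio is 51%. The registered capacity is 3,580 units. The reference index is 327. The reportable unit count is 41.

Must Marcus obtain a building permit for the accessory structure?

Exception (a) fails — the structure's footprint is 180 sq ft, not below 180 sq ft.
Exception (b): the reference index is 327, less than the 330 limit; a current Schedule C Registration is held — every condition holds. Considering the limiting provisions: (e) would limit (b) — a current Category 3 Notice is held — but (f) sets (e) aside: (f) applies — a home-based business operates on the lot. (g) operates (the lot is in a historic district), but is overridden by (h): (h) operates against (g): a current Provisional Clearance is held. (i) is not engaged (aggregate throughput is 1,120 units, not less than 910 units), so (h) stands. (b) remains available.
Exception (c) requires that the structure is set back at least 3 metres from every lot line; but the rear setback is under 3 m, so (c) is unavailable.
All of (d)'s requirements are met (there is no plumbing or electrical service; a current Standing Declaration is held; the structure will not be visible from the street). But: (m) operates — the registered capacity is 3,580 units, under the 3,590 units limit. (n) is inapplicable (the baseline figure is 913, short of 920), so (m) stands. (d) is therefore removed.

No — exception (b) applies; Marcus does not need a building permit.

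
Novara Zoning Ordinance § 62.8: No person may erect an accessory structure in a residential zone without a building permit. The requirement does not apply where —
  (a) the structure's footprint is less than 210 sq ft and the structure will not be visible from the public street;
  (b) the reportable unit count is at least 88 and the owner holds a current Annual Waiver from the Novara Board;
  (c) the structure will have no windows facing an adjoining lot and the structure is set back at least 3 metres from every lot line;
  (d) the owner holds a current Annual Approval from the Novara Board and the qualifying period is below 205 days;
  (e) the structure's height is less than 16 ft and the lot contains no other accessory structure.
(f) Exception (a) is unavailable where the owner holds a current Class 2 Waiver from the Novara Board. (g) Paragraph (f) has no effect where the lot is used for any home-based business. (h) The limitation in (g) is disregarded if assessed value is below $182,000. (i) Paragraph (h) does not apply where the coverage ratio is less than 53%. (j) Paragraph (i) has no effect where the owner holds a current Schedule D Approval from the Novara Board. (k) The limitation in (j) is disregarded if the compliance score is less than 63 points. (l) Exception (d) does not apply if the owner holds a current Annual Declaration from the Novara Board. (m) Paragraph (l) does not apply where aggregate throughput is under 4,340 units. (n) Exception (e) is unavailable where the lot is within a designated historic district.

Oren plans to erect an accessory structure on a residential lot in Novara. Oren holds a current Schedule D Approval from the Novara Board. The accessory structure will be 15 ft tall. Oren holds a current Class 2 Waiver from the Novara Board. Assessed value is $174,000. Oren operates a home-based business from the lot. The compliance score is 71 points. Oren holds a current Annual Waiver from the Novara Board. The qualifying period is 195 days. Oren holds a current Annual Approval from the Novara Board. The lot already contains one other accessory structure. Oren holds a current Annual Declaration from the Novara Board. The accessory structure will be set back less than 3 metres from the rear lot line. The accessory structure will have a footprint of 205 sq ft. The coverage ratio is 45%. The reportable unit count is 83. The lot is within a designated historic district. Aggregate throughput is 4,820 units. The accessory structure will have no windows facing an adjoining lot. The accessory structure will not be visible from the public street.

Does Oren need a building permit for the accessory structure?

Exception (a)'s conditions are all satisfied: the structure's footprint is 205 sq ft, less than the 210 sq ft limit; the structure will not be visible from the street. But: (f) operates against (a): a current Class 2 Waiver is held. (g) is engaged (a home-based business operates on the lot), but is overridden by (h): (h) is engaged — assessed value is $174,000, below the $182,000 limit. (i) is triggered (the coverage ratio is 45%, less than the 53% limit), but yields to (j): (j) operates against (i): a current Schedule D Approval is held. (k) is not engaged (the compliance score is 71 points, not less than 63 points), so (j) stands. So (a) is unavailable.
Exception (b) does not apply: the reportable unit count is 83, short of 88.
Exception (c) requires that the structure is set back at least 3 metres from every lot line; but the rear setback is under 3 m, so (c) is unavailable.
Exception (d) is satisfied on its face — a current Annual Approval is held; the qualifying period is 195 days, below the 205 days limit. However, paragraphs (l)–(m) must be considered: (l) applies — a current Annual Declaration is held. (m) is not engaged (aggregate throughput is 4,820 units, not under 4,340 units), so (l) stands. Exception (d) does not apply.
Exception (e) requires that the lot contains no other accessory structure; but the lot already has another accessory structure, so (e) is unavailable.
None of the exceptions is available; § 62.8 applies in full.

Yes — Oren must obtain a building permit.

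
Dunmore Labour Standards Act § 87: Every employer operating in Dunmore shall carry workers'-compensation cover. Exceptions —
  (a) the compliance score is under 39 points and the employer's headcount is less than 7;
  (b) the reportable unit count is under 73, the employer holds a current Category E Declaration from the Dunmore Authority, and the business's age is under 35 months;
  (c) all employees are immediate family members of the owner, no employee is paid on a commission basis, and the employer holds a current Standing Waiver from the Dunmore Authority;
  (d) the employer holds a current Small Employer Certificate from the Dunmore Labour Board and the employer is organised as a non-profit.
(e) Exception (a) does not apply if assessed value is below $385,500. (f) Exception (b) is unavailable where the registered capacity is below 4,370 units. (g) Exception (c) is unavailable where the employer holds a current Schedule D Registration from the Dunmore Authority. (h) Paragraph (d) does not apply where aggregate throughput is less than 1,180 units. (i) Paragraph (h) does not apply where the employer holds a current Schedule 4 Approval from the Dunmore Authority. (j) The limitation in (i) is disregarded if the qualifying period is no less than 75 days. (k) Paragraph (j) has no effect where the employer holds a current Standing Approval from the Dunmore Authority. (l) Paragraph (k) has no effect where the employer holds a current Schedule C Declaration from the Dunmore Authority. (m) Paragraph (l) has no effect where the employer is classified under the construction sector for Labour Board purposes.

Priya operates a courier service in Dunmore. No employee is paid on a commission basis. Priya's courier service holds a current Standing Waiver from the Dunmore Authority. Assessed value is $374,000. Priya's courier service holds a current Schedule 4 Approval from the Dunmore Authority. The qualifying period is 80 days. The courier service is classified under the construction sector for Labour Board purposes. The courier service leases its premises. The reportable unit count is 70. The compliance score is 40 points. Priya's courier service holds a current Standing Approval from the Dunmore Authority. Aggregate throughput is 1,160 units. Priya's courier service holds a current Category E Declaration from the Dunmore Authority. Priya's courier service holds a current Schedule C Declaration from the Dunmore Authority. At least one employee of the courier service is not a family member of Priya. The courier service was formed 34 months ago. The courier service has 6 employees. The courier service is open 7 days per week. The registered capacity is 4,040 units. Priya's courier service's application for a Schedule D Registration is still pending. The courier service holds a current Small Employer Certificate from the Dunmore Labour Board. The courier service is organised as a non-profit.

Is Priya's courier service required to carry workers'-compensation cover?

Exception (a) does not apply: the compliance score is 40 points, not under 39 points.
All of (b)'s requirements are met (the reportable unit count is 70, under the 73 limit; a current Category E Declaration is held; the business's age is 34 months, under the 35 months limit). But applying paragraph (f): (f) operates against (b): the registered capacity is 4,040 units, below the 4,370 units limit. (b) is therefore removed.
Exception (c) fails — at least one employee is not a family member.
All of (d)'s requirements are met (a current Small Employer Certificate is held; the employer is a non-profit). Considering the limiting provisions: (h) would limit (d) — aggregate throughput is 1,160 units, less than the 1,180 units limit — but (i) sets (h) aside: (i) is engaged — a current Schedule 4 Approval is held. (j) would limit (i) — the qualifying period is 80 days, meeting the 75 days threshold — but (k) sets (j) aside: (k) operates against (j): a current Standing Approval is held. (l) would limit (k) — a current Schedule C Declaration is held — but (m) sets (l) aside: (m) operates against (l): the courier service is classified under the construction sector. Exception (d) stands.

No — exception (d) applies; Priya's courier service is not required to carry workers'-compensation cover.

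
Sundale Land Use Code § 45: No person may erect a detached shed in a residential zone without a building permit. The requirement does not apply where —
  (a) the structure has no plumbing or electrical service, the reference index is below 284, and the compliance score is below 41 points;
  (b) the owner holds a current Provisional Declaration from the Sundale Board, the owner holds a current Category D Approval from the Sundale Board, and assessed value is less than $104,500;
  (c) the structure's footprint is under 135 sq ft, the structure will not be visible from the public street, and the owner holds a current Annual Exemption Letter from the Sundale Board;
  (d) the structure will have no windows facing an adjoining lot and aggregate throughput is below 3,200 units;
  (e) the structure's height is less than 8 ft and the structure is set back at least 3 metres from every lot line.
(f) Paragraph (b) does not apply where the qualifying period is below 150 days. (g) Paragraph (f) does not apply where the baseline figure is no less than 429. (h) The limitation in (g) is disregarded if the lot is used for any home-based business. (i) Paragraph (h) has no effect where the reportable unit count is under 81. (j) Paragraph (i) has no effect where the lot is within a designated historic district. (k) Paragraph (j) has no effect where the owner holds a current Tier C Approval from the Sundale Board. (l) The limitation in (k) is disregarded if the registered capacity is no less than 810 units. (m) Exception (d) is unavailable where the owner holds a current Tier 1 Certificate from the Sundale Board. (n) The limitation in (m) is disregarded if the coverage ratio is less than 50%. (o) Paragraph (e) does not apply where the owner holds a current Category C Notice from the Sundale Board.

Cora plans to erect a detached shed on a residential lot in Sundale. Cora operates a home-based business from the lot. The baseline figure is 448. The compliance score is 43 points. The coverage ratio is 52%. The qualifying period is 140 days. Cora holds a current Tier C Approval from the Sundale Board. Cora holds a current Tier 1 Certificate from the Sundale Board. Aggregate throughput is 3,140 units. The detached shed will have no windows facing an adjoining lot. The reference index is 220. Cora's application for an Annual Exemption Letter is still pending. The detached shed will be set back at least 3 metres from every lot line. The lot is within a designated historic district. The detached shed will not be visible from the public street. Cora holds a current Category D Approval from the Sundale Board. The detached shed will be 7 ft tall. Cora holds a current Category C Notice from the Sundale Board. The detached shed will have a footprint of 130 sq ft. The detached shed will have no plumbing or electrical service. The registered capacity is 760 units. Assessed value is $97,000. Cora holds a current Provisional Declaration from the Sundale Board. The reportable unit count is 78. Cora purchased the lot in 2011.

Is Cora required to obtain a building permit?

Exception (a) requires that the compliance score is below 41 points; but the compliance score is 43 points, not below 41 points, so (a) is unavailable.
Exception (b): a current Provisional Declaration is held; a current Category D Approval is held; assessed value is $97,000, less than the $104,500 limit — every condition holds. As to paragraphs (f)–(l): (f) would limit (b) — the qualifying period is 140 days, below the 150 days limit — but (g) sets (f) aside: (g) operates against (f): the baseline figure is 448, meeting the 429 threshold. (h) would limit (g) — a home-based business operates on the lot — but (i) sets (h) aside: (i) operates against (h): the reportable unit count is 78, under the 81 limit. (j) would limit (i) — the lot is in a historic district — but (k) sets (j) aside: (k) is triggered — a current Tier C Approval is held. (l), which would lift (k), is not triggered — the registered capacity is 760 units, short of 810 units. Exception (b) stands.
Exception (c) fails — there is no Annual Exemption Letter in force.
All of (d)'s requirements are met (no windows face an adjoining lot; aggregate throughput is 3,140 units, below the 3,200 units limit). But applying paragraphs (m)–(n): (m) operates against (d): a current Tier 1 Certificate is held. (n), which would lift (m), is not engaged — the coverage ratio is 52%, not less than 50%. (d) is therefore removed.
Exception (e)'s conditions are all satisfied: the structure's height is 7 ft, less than the 8 ft limit; the setback is at least 3 m on every side. Turning to paragraph (o): (o) is triggered — a current Category C Notice is held. (e) is therefore removed.

No — exception (b) applies; Cora does not need a building permit.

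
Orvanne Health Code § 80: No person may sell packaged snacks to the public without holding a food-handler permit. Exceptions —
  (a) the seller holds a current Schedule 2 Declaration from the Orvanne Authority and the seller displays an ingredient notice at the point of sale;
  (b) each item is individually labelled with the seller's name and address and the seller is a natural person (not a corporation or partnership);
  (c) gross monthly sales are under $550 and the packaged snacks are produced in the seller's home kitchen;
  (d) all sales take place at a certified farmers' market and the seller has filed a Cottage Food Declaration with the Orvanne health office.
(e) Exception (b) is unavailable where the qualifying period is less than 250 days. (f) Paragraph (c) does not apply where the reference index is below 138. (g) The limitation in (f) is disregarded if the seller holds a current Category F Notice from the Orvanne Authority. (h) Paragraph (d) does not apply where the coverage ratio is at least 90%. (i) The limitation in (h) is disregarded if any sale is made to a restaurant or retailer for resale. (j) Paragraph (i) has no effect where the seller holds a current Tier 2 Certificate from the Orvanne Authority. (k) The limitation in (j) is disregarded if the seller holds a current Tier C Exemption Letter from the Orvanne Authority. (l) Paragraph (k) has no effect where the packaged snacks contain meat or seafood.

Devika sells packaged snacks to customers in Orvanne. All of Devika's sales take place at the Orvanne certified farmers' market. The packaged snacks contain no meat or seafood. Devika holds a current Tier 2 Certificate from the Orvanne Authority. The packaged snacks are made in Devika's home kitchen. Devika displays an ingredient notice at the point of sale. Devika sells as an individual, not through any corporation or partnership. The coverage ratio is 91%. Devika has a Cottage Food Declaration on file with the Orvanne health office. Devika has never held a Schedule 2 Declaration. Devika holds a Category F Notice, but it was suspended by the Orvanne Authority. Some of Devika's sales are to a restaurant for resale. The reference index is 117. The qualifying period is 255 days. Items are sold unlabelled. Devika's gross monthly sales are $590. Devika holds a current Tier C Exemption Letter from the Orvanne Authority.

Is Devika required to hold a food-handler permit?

No — exception (d) applies; Devika is not required to hold a food-handler permit.

Exception (a) fails — the Schedule 2 Declaration is not current.
Exception (b) fails — items are sold unlabelled.
Exception (c) requires that gross monthly sales are under $550; but gross monthly sales are $590, not under $550, so (c) is unavailable.
Exception (d) is satisfied on its face — all sales are at a certified farmers' market; a Cottage Food Declaration is on file. As to paragraphs (h)–(l): (h) would limit (d) — the coverage ratio is 91%, meeting the 90% threshold — but (i) sets (h) aside: (i) operates — some sales are to a restaurant for resale. (j) operates (a current Tier 2 Certificate is held), but is displaced by (k): (k) operates against (j): a current Tier C Exemption Letter is held. (l), which would lift (k), does not operate here — the packaged snacks contain no meat or seafood. Exception (d) stands.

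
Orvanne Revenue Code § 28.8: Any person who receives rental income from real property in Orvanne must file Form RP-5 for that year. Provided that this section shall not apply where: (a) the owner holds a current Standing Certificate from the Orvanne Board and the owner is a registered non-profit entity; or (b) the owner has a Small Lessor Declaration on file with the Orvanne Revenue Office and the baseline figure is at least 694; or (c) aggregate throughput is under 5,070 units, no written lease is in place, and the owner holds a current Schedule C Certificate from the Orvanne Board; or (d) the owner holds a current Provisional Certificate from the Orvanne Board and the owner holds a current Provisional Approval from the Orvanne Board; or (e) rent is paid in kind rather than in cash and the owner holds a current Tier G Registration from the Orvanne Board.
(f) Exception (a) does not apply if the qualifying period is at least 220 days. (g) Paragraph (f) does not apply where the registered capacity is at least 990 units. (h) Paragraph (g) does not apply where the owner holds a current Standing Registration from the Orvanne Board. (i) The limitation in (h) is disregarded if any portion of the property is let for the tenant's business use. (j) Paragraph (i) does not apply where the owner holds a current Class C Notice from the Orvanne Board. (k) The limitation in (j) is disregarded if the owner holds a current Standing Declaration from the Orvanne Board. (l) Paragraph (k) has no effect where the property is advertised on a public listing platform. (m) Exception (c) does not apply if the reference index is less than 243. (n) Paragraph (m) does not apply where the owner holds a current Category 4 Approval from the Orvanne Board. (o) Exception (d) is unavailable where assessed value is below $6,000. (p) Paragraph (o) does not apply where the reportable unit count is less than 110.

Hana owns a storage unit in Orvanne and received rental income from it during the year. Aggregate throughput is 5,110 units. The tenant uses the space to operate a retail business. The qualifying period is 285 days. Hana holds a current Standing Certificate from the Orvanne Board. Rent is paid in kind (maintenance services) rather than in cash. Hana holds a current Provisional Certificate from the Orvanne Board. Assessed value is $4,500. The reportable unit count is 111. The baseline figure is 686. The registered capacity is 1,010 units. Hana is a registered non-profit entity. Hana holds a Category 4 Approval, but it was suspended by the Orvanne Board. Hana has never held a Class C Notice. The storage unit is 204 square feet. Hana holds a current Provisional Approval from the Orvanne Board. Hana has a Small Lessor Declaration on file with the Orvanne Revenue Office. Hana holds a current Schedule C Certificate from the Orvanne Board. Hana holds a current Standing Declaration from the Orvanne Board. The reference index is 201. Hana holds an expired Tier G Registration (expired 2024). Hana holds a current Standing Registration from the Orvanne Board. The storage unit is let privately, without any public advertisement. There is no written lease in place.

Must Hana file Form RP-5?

All of (a)'s requirements are met (a current Standing Certificate is held; Hana is a registered non-profit). As to paragraphs (f)–(l): (f) would limit (a) — the qualifying period is 285 days, meeting the 220 days threshold — but (g) sets (f) aside: (g) operates against (f): the registered capacity is 1,010 units, meeting the 990 units threshold. (h) would limit (g) — a current Standing Registration is held — but (i) sets (h) aside: (i) is triggered — the space is let for business use. (j) is inapplicable (no current Class C Notice is held), so (i) stands. So (a) applies.
Exception (b) fails — the baseline figure is 686, short of 694.
Exception (c) fails — aggregate throughput is 5,110 units, not under 5,070 units.
Exception (d) is satisfied on its face — a current Provisional Certificate is held; a current Provisional Approval is held. Turning to paragraphs (o)–(p): (o) operates against (d): assessed value is $4,500, below the $6,000 limit. (p), which would lift (o), is not triggered — the reportable unit count is 111, not less than 110. (d) is therefore removed.
Exception (e) requires that the owner holds a current Tier G Registration from the Orvanne Board; but no current Tier G Registration is held, so (e) is unavailable.

No — exception (a) applies; Hana is not required to file Form RP-5.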